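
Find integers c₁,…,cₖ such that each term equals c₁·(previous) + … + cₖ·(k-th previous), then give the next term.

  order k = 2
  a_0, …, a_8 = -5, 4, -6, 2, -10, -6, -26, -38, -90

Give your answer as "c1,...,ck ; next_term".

1,2 ; -166

  a_2 = 1·4 + 2·-5 = -6
  a_3 = 1·-6 + 2·4 = 2
  a_4 = 1·2 + 2·-6 = -10
  a_5 = 1·-10 + 2·2 = -6
  a_6 = 1·-6 + 2·-10 = -26
  a_7 = 1·-26 + 2·-6 = -38
  a_8 = 1·-38 + 2·-26 = -90
  a_9 = 1·-90 + 2·-38 = -166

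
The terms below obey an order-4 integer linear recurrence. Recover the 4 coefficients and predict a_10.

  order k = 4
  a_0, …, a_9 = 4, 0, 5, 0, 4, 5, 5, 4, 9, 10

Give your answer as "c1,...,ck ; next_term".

  a_4 = 0·0 + 0·5 + 1·0 + 1·4 = 4
  a_5 = 0·4 + 0·0 + 1·5 + 1·0 = 5
  a_6 = 0·5 + 0·4 + 1·0 + 1·5 = 5
  a_7 = 0·5 + 0·5 + 1·4 + 1·0 = 4
  a_8 = 0·4 + 0·5 + 1·5 + 1·4 = 9
  a_9 = 0·9 + 0·4 + 1·5 + 1·5 = 10
  a_10 = 0·10 + 0·9 + 1·4 + 1·5 = 9

0,0,1,1 ; 9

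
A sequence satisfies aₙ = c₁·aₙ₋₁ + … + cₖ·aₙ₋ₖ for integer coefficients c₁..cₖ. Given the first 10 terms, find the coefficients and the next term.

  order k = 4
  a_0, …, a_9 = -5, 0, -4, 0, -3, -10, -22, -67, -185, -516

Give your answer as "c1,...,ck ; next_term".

  a_4 = 2·0 + 2·-4 + 1·0 + -1·-5 = -3
  a_5 = 2·-3 + 2·0 + 1·-4 + -1·0 = -10
  a_6 = 2·-10 + 2·-3 + 1·0 + -1·-4 = -22
  a_7 = 2·-22 + 2·-10 + 1·-3 + -1·0 = -67
  a_8 = 2·-67 + 2·-22 + 1·-10 + -1·-3 = -185
  a_9 = 2·-185 + 2·-67 + 1·-22 + -1·-10 = -516
  a_10 = 2·-516 + 2·-185 + 1·-67 + -1·-22 = -1447

2,2,1,-1 ; -1447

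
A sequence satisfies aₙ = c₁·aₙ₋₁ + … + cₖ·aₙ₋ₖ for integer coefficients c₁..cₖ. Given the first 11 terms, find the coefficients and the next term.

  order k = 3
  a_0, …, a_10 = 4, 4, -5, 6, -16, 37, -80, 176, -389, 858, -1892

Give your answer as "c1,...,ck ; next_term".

-2,0,-1 ; 4173

  a_3 = -2·-5 + 0·4 + -1·4 = 6
  a_4 = -2·6 + 0·-5 + -1·4 = -16
  a_5 = -2·-16 + 0·6 + -1·-5 = 37
  a_6 = -2·37 + 0·-16 + -1·6 = -80
  a_7 = -2·-80 + 0·37 + -1·-16 = 176
  a_8 = -2·176 + 0·-80 + -1·37 = -389
  a_9 = -2·-389 + 0·176 + -1·-80 = 858
  a_10 = -2·858 + 0·-389 + -1·176 = -1892
  a_11 = -2·-1892 + 0·858 + -1·-389 = 4173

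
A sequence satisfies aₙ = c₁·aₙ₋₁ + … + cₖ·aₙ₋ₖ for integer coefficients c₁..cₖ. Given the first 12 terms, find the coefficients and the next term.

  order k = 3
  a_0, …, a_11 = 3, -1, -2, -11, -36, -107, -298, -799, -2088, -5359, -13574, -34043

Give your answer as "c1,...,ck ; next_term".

  a_3 = 4·-2 + -3·-1 + -2·3 = -11
  a_4 = 4·-11 + -3·-2 + -2·-1 = -36
  a_5 = 4·-36 + -3·-11 + -2·-2 = -107
  a_6 = 4·-107 + -3·-36 + -2·-11 = -298
  a_7 = 4·-298 + -3·-107 + -2·-36 = -799
  a_8 = 4·-799 + -3·-298 + -2·-107 = -2088
  a_9 = 4·-2088 + -3·-799 + -2·-298 = -5359
  a_10 = 4·-5359 + -3·-2088 + -2·-799 = -13574
  a_11 = 4·-13574 + -3·-5359 + -2·-2088 = -34043
  a_12 = 4·-34043 + -3·-13574 + -2·-5359 = -84732

4,-3,-2 ; -84732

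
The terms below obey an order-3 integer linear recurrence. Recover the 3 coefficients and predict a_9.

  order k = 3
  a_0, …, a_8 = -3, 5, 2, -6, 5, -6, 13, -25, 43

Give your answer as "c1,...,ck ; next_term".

-2,-1,-1 ; -74

  a_3 = -2·2 + -1·5 + -1·-3 = -6
  a_4 = -2·-6 + -1·2 + -1·5 = 5
  a_5 = -2·5 + -1·-6 + -1·2 = -6
  a_6 = -2·-6 + -1·5 + -1·-6 = 13
  a_7 = -2·13 + -1·-6 + -1·5 = -25
  a_8 = -2·-25 + -1·13 + -1·-6 = 43
  a_9 = -2·43 + -1·-25 + -1·13 = -74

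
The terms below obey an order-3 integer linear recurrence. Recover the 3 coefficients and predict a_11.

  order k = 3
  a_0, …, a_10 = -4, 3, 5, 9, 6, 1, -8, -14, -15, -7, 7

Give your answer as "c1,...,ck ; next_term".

1,0,-1 ; 22

  a_3 = 1·5 + 0·3 + -1·-4 = 9
  a_4 = 1·9 + 0·5 + -1·3 = 6
  a_5 = 1·6 + 0·9 + -1·5 = 1
  a_6 = 1·1 + 0·6 + -1·9 = -8
  a_7 = 1·-8 + 0·1 + -1·6 = -14
  a_8 = 1·-14 + 0·-8 + -1·1 = -15
  a_9 = 1·-15 + 0·-14 + -1·-8 = -7
  a_10 = 1·-7 + 0·-15 + -1·-14 = 7
  a_11 = 1·7 + 0·-7 + -1·-15 = 22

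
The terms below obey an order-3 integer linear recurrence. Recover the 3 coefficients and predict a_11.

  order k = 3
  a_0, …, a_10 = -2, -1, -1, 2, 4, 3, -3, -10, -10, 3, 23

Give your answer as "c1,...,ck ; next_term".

  a_3 = 1·-1 + -1·-1 + -1·-2 = 2
  a_4 = 1·2 + -1·-1 + -1·-1 = 4
  a_5 = 1·4 + -1·2 + -1·-1 = 3
  a_6 = 1·3 + -1·4 + -1·2 = -3
  a_7 = 1·-3 + -1·3 + -1·4 = -10
  a_8 = 1·-10 + -1·-3 + -1·3 = -10
  a_9 = 1·-10 + -1·-10 + -1·-3 = 3
  a_10 = 1·3 + -1·-10 + -1·-10 = 23
  a_11 = 1·23 + -1·3 + -1·-10 = 30

1,-1,-1 ; 30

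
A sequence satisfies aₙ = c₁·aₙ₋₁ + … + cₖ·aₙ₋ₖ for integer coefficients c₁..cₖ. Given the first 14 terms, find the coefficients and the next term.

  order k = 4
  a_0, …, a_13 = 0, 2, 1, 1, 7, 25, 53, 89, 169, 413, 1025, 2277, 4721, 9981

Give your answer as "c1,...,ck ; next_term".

3,-4,4,2 ; 22217

  a_4 = 3·1 + -4·1 + 4·2 + 2·0 = 7
  a_5 = 3·7 + -4·1 + 4·1 + 2·2 = 25
  a_6 = 3·25 + -4·7 + 4·1 + 2·1 = 53
  a_7 = 3·53 + -4·25 + 4·7 + 2·1 = 89
  a_8 = 3·89 + -4·53 + 4·25 + 2·7 = 169
  a_9 = 3·169 + -4·89 + 4·53 + 2·25 = 413
  a_10 = 3·413 + -4·169 + 4·89 + 2·53 = 1025
  a_11 = 3·1025 + -4·413 + 4·169 + 2·89 = 2277
  a_12 = 3·2277 + -4·1025 + 4·413 + 2·169 = 4721
  a_13 = 3·4721 + -4·2277 + 4·1025 + 2·413 = 9981
  a_14 = 3·9981 + -4·4721 + 4·2277 + 2·1025 = 22217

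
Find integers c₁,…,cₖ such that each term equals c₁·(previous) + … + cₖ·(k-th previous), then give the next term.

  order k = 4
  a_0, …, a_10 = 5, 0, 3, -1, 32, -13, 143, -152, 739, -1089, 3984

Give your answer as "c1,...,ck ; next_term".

0,4,-3,4 ; -7181

  a_4 = 0·-1 + 4·3 + -3·0 + 4·5 = 32
  a_5 = 0·32 + 4·-1 + -3·3 + 4·0 = -13
  a_6 = 0·-13 + 4·32 + -3·-1 + 4·3 = 143
  a_7 = 0·143 + 4·-13 + -3·32 + 4·-1 = -152
  a_8 = 0·-152 + 4·143 + -3·-13 + 4·32 = 739
  a_9 = 0·739 + 4·-152 + -3·143 + 4·-13 = -1089
  a_10 = 0·-1089 + 4·739 + -3·-152 + 4·143 = 3984
  a_11 = 0·3984 + 4·-1089 + -3·739 + 4·-152 = -7181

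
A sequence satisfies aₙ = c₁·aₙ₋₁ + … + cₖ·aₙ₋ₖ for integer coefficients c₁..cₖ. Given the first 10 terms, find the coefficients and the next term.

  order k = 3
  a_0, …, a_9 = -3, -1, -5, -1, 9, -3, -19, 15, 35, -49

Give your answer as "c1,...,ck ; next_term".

0,-2,1 ; -55

  a_3 = 0·-5 + -2·-1 + 1·-3 = -1
  a_4 = 0·-1 + -2·-5 + 1·-1 = 9
  a_5 = 0·9 + -2·-1 + 1·-5 = -3
  a_6 = 0·-3 + -2·9 + 1·-1 = -19
  a_7 = 0·-19 + -2·-3 + 1·9 = 15
  a_8 = 0·15 + -2·-19 + 1·-3 = 35
  a_9 = 0·35 + -2·15 + 1·-19 = -49
  a_10 = 0·-49 + -2·35 + 1·15 = -55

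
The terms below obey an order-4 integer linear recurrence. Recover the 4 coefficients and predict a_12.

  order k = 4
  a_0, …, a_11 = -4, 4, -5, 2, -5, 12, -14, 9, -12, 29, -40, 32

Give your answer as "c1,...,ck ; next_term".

  a_4 = -1·2 + -1·-5 + -1·4 + 1·-4 = -5
  a_5 = -1·-5 + -1·2 + -1·-5 + 1·4 = 12
  a_6 = -1·12 + -1·-5 + -1·2 + 1·-5 = -14
  a_7 = -1·-14 + -1·12 + -1·-5 + 1·2 = 9
  a_8 = -1·9 + -1·-14 + -1·12 + 1·-5 = -12
  a_9 = -1·-12 + -1·9 + -1·-14 + 1·12 = 29
  a_10 = -1·29 + -1·-12 + -1·9 + 1·-14 = -40
  a_11 = -1·-40 + -1·29 + -1·-12 + 1·9 = 32
  a_12 = -1·32 + -1·-40 + -1·29 + 1·-12 = -33

-1,-1,-1,1 ; -33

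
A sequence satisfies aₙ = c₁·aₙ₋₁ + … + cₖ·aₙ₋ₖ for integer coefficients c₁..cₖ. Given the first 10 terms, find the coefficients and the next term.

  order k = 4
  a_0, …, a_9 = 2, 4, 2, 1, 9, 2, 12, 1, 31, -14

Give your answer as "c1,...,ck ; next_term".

  a_4 = -1·1 + 1·2 + 1·4 + 2·2 = 9
  a_5 = -1·9 + 1·1 + 1·2 + 2·4 = 2
  a_6 = -1·2 + 1·9 + 1·1 + 2·2 = 12
  a_7 = -1·12 + 1·2 + 1·9 + 2·1 = 1
  a_8 = -1·1 + 1·12 + 1·2 + 2·9 = 31
  a_9 = -1·31 + 1·1 + 1·12 + 2·2 = -14
  a_10 = -1·-14 + 1·31 + 1·1 + 2·12 = 70

-1,1,1,2 ; 70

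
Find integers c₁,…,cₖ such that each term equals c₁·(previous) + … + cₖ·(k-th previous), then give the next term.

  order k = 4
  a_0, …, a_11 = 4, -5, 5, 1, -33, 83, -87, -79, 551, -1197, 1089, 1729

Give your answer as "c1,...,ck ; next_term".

  a_4 = -2·1 + -3·5 + 0·-5 + -4·4 = -33
  a_5 = -2·-33 + -3·1 + 0·5 + -4·-5 = 83
  a_6 = -2·83 + -3·-33 + 0·1 + -4·5 = -87
  a_7 = -2·-87 + -3·83 + 0·-33 + -4·1 = -79
  a_8 = -2·-79 + -3·-87 + 0·83 + -4·-33 = 551
  a_9 = -2·551 + -3·-79 + 0·-87 + -4·83 = -1197
  a_10 = -2·-1197 + -3·551 + 0·-79 + -4·-87 = 1089
  a_11 = -2·1089 + -3·-1197 + 0·551 + -4·-79 = 1729
  a_12 = -2·1729 + -3·1089 + 0·-1197 + -4·551 = -8929

-2,-3,0,-4 ; -8929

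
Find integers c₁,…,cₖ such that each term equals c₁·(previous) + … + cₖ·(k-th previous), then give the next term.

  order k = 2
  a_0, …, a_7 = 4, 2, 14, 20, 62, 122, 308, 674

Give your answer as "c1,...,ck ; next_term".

1,3 ; 1598

  a_2 = 1·2 + 3·4 = 14
  a_3 = 1·14 + 3·2 = 20
  a_4 = 1·20 + 3·14 = 62
  a_5 = 1·62 + 3·20 = 122
  a_6 = 1·122 + 3·62 = 308
  a_7 = 1·308 + 3·122 = 674
  a_8 = 1·674 + 3·308 = 1598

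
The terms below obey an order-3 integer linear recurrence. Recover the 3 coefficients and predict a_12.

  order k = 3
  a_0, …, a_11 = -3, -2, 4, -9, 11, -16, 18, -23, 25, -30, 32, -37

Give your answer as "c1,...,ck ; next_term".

  a_3 = -1·4 + 1·-2 + 1·-3 = -9
  a_4 = -1·-9 + 1·4 + 1·-2 = 11
  a_5 = -1·11 + 1·-9 + 1·4 = -16
  a_6 = -1·-16 + 1·11 + 1·-9 = 18
  a_7 = -1·18 + 1·-16 + 1·11 = -23
  a_8 = -1·-23 + 1·18 + 1·-16 = 25
  a_9 = -1·25 + 1·-23 + 1·18 = -30
  a_10 = -1·-30 + 1·25 + 1·-23 = 32
  a_11 = -1·32 + 1·-30 + 1·25 = -37
  a_12 = -1·-37 + 1·32 + 1·-30 = 39

-1,1,1 ; 39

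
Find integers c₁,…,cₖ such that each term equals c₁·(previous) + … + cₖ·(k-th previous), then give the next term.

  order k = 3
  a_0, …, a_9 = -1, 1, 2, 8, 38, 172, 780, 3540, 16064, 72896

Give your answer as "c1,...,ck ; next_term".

  a_3 = 4·2 + 2·1 + 2·-1 = 8
  a_4 = 4·8 + 2·2 + 2·1 = 38
  a_5 = 4·38 + 2·8 + 2·2 = 172
  a_6 = 4·172 + 2·38 + 2·8 = 780
  a_7 = 4·780 + 2·172 + 2·38 = 3540
  a_8 = 4·3540 + 2·780 + 2·172 = 16064
  a_9 = 4·16064 + 2·3540 + 2·780 = 72896
  a_10 = 4·72896 + 2·16064 + 2·3540 = 330792

4,2,2 ; 330792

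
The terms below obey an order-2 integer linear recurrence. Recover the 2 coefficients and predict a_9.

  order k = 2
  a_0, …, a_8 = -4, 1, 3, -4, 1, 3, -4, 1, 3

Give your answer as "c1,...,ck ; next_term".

  a_2 = -1·1 + -1·-4 = 3
  a_3 = -1·3 + -1·1 = -4
  a_4 = -1·-4 + -1·3 = 1
  a_5 = -1·1 + -1·-4 = 3
  a_6 = -1·3 + -1·1 = -4
  a_7 = -1·-4 + -1·3 = 1
  a_8 = -1·1 + -1·-4 = 3
  a_9 = -1·3 + -1·1 = -4

-1,-1 ; -4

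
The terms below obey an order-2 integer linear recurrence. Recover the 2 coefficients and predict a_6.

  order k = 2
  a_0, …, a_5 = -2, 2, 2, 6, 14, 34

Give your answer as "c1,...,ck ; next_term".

  a_2 = 2·2 + 1·-2 = 2
  a_3 = 2·2 + 1·2 = 6
  a_4 = 2·6 + 1·2 = 14
  a_5 = 2·14 + 1·6 = 34
  a_6 = 2·34 + 1·14 = 82

2,1 ; 82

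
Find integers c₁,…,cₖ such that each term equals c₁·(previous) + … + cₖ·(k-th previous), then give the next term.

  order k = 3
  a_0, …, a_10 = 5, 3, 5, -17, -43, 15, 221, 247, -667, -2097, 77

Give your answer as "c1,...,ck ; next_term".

1,-4,-2 ; 9799

  a_3 = 1·5 + -4·3 + -2·5 = -17
  a_4 = 1·-17 + -4·5 + -2·3 = -43
  a_5 = 1·-43 + -4·-17 + -2·5 = 15
  a_6 = 1·15 + -4·-43 + -2·-17 = 221
  a_7 = 1·221 + -4·15 + -2·-43 = 247
  a_8 = 1·247 + -4·221 + -2·15 = -667
  a_9 = 1·-667 + -4·247 + -2·221 = -2097
  a_10 = 1·-2097 + -4·-667 + -2·247 = 77
  a_11 = 1·77 + -4·-2097 + -2·-667 = 9799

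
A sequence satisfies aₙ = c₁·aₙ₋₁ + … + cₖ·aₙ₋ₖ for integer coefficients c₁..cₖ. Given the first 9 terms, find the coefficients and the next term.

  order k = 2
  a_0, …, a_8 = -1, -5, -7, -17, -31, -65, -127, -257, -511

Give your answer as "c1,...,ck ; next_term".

  a_2 = 1·-5 + 2·-1 = -7
  a_3 = 1·-7 + 2·-5 = -17
  a_4 = 1·-17 + 2·-7 = -31
  a_5 = 1·-31 + 2·-17 = -65
  a_6 = 1·-65 + 2·-31 = -127
  a_7 = 1·-127 + 2·-65 = -257
  a_8 = 1·-257 + 2·-127 = -511
  a_9 = 1·-511 + 2·-257 = -1025

1,2 ; -1025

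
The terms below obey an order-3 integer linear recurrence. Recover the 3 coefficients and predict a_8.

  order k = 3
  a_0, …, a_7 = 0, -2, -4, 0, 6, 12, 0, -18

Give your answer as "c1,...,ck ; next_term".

0,0,-3 ; -36

  a_3 = 0·-4 + 0·-2 + -3·0 = 0
  a_4 = 0·0 + 0·-4 + -3·-2 = 6
  a_5 = 0·6 + 0·0 + -3·-4 = 12
  a_6 = 0·12 + 0·6 + -3·0 = 0
  a_7 = 0·0 + 0·12 + -3·6 = -18
  a_8 = 0·-18 + 0·0 + -3·12 = -36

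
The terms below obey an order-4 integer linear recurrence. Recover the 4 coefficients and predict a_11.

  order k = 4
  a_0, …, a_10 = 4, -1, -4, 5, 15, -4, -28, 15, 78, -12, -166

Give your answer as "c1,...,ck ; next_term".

1,-2,2,1 ; 29

  a_4 = 1·5 + -2·-4 + 2·-1 + 1·4 = 15
  a_5 = 1·15 + -2·5 + 2·-4 + 1·-1 = -4
  a_6 = 1·-4 + -2·15 + 2·5 + 1·-4 = -28
  a_7 = 1·-28 + -2·-4 + 2·15 + 1·5 = 15
  a_8 = 1·15 + -2·-28 + 2·-4 + 1·15 = 78
  a_9 = 1·78 + -2·15 + 2·-28 + 1·-4 = -12
  a_10 = 1·-12 + -2·78 + 2·15 + 1·-28 = -166
  a_11 = 1·-166 + -2·-12 + 2·78 + 1·15 = 29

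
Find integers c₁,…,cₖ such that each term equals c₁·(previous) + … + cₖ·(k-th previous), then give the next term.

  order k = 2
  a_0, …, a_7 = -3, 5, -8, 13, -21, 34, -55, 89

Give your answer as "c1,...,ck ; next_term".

-1,1 ; -144

  a_2 = -1·5 + 1·-3 = -8
  a_3 = -1·-8 + 1·5 = 13
  a_4 = -1·13 + 1·-8 = -21
  a_5 = -1·-21 + 1·13 = 34
  a_6 = -1·34 + 1·-21 = -55
  a_7 = -1·-55 + 1·34 = 89
  a_8 = -1·89 + 1·-55 = -144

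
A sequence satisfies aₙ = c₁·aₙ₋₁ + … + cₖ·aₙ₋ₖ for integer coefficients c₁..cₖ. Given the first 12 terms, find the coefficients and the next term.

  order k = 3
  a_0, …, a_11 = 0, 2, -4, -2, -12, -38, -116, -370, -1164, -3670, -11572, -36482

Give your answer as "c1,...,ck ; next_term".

2,3,2 ; -115020

  a_3 = 2·-4 + 3·2 + 2·0 = -2
  a_4 = 2·-2 + 3·-4 + 2·2 = -12
  a_5 = 2·-12 + 3·-2 + 2·-4 = -38
  a_6 = 2·-38 + 3·-12 + 2·-2 = -116
  a_7 = 2·-116 + 3·-38 + 2·-12 = -370
  a_8 = 2·-370 + 3·-116 + 2·-38 = -1164
  a_9 = 2·-1164 + 3·-370 + 2·-116 = -3670
  a_10 = 2·-3670 + 3·-1164 + 2·-370 = -11572
  a_11 = 2·-11572 + 3·-3670 + 2·-1164 = -36482
  a_12 = 2·-36482 + 3·-11572 + 2·-3670 = -115020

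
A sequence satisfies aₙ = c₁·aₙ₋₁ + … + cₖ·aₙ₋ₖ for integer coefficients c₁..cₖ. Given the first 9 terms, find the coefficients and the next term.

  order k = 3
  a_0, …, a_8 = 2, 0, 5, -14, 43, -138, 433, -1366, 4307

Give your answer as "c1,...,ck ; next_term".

  a_3 = -2·5 + 3·0 + -2·2 = -14
  a_4 = -2·-14 + 3·5 + -2·0 = 43
  a_5 = -2·43 + 3·-14 + -2·5 = -138
  a_6 = -2·-138 + 3·43 + -2·-14 = 433
  a_7 = -2·433 + 3·-138 + -2·43 = -1366
  a_8 = -2·-1366 + 3·433 + -2·-138 = 4307
  a_9 = -2·4307 + 3·-1366 + -2·433 = -13578

-2,3,-2 ; -13578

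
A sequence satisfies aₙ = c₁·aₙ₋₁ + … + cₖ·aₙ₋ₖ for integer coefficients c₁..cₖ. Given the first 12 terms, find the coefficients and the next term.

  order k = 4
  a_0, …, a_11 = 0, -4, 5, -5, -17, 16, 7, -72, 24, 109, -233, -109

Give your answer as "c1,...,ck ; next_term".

  a_4 = 0·-5 + -1·5 + 3·-4 + 1·0 = -17
  a_5 = 0·-17 + -1·-5 + 3·5 + 1·-4 = 16
  a_6 = 0·16 + -1·-17 + 3·-5 + 1·5 = 7
  a_7 = 0·7 + -1·16 + 3·-17 + 1·-5 = -72
  a_8 = 0·-72 + -1·7 + 3·16 + 1·-17 = 24
  a_9 = 0·24 + -1·-72 + 3·7 + 1·16 = 109
  a_10 = 0·109 + -1·24 + 3·-72 + 1·7 = -233
  a_11 = 0·-233 + -1·109 + 3·24 + 1·-72 = -109
  a_12 = 0·-109 + -1·-233 + 3·109 + 1·24 = 584

0,-1,3,1 ; 584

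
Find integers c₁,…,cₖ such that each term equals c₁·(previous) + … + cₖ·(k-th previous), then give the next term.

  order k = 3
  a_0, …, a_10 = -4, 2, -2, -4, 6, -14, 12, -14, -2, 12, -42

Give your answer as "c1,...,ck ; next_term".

  a_3 = -1·-2 + 1·2 + 2·-4 = -4
  a_4 = -1·-4 + 1·-2 + 2·2 = 6
  a_5 = -1·6 + 1·-4 + 2·-2 = -14
  a_6 = -1·-14 + 1·6 + 2·-4 = 12
  a_7 = -1·12 + 1·-14 + 2·6 = -14
  a_8 = -1·-14 + 1·12 + 2·-14 = -2
  a_9 = -1·-2 + 1·-14 + 2·12 = 12
  a_10 = -1·12 + 1·-2 + 2·-14 = -42
  a_11 = -1·-42 + 1·12 + 2·-2 = 50

-1,1,2 ; 50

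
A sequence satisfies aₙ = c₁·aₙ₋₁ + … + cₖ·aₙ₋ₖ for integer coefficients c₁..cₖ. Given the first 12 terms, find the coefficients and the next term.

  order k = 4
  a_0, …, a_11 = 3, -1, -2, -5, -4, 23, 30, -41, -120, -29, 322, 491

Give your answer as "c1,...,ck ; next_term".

0,-3,-2,-4 ; -428

  a_4 = 0·-5 + -3·-2 + -2·-1 + -4·3 = -4
  a_5 = 0·-4 + -3·-5 + -2·-2 + -4·-1 = 23
  a_6 = 0·23 + -3·-4 + -2·-5 + -4·-2 = 30
  a_7 = 0·30 + -3·23 + -2·-4 + -4·-5 = -41
  a_8 = 0·-41 + -3·30 + -2·23 + -4·-4 = -120
  a_9 = 0·-120 + -3·-41 + -2·30 + -4·23 = -29
  a_10 = 0·-29 + -3·-120 + -2·-41 + -4·30 = 322
  a_11 = 0·322 + -3·-29 + -2·-120 + -4·-41 = 491
  a_12 = 0·491 + -3·322 + -2·-29 + -4·-120 = -428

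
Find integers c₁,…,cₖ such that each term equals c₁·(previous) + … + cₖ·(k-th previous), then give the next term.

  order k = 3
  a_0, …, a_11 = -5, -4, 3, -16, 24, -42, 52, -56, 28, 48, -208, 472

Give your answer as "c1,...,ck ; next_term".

-2,0,2 ; -848

  a_3 = -2·3 + 0·-4 + 2·-5 = -16
  a_4 = -2·-16 + 0·3 + 2·-4 = 24
  a_5 = -2·24 + 0·-16 + 2·3 = -42
  a_6 = -2·-42 + 0·24 + 2·-16 = 52
  a_7 = -2·52 + 0·-42 + 2·24 = -56
  a_8 = -2·-56 + 0·52 + 2·-42 = 28
  a_9 = -2·28 + 0·-56 + 2·52 = 48
  a_10 = -2·48 + 0·28 + 2·-56 = -208
  a_11 = -2·-208 + 0·48 + 2·28 = 472
  a_12 = -2·472 + 0·-208 + 2·48 = -848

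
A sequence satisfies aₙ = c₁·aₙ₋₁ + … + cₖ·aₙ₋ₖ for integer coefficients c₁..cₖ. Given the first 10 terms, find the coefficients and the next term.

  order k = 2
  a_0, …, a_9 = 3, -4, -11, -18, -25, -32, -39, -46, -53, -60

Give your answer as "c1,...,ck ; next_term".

2,-1 ; -67

  a_2 = 2·-4 + -1·3 = -11
  a_3 = 2·-11 + -1·-4 = -18
  a_4 = 2·-18 + -1·-11 = -25
  a_5 = 2·-25 + -1·-18 = -32
  a_6 = 2·-32 + -1·-25 = -39
  a_7 = 2·-39 + -1·-32 = -46
  a_8 = 2·-46 + -1·-39 = -53
  a_9 = 2·-53 + -1·-46 = -60
  a_10 = 2·-60 + -1·-53 = -67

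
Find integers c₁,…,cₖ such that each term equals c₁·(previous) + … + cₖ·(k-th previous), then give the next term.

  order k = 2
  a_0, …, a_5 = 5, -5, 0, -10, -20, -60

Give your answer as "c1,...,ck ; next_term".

2,2 ; -160

  a_2 = 2·-5 + 2·5 = 0
  a_3 = 2·0 + 2·-5 = -10
  a_4 = 2·-10 + 2·0 = -20
  a_5 = 2·-20 + 2·-10 = -60
  a_6 = 2·-60 + 2·-20 = -160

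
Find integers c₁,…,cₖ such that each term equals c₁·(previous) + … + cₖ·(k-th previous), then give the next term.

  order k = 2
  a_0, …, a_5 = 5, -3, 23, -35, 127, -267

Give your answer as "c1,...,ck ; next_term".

-1,4 ; 775

  a_2 = -1·-3 + 4·5 = 23
  a_3 = -1·23 + 4·-3 = -35
  a_4 = -1·-35 + 4·23 = 127
  a_5 = -1·127 + 4·-35 = -267
  a_6 = -1·-267 + 4·127 = 775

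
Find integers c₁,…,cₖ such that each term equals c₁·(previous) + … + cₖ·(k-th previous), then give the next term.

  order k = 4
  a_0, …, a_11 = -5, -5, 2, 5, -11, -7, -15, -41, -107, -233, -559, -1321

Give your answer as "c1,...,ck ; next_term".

1,2,2,2 ; -3119

  a_4 = 1·5 + 2·2 + 2·-5 + 2·-5 = -11
  a_5 = 1·-11 + 2·5 + 2·2 + 2·-5 = -7
  a_6 = 1·-7 + 2·-11 + 2·5 + 2·2 = -15
  a_7 = 1·-15 + 2·-7 + 2·-11 + 2·5 = -41
  a_8 = 1·-41 + 2·-15 + 2·-7 + 2·-11 = -107
  a_9 = 1·-107 + 2·-41 + 2·-15 + 2·-7 = -233
  a_10 = 1·-233 + 2·-107 + 2·-41 + 2·-15 = -559
  a_11 = 1·-559 + 2·-233 + 2·-107 + 2·-41 = -1321
  a_12 = 1·-1321 + 2·-559 + 2·-233 + 2·-107 = -3119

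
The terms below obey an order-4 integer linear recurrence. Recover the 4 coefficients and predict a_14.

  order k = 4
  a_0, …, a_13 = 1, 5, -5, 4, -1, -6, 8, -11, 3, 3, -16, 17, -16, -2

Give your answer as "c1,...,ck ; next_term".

0,1,1,-1 ; 17

  a_4 = 0·4 + 1·-5 + 1·5 + -1·1 = -1
  a_5 = 0·-1 + 1·4 + 1·-5 + -1·5 = -6
  a_6 = 0·-6 + 1·-1 + 1·4 + -1·-5 = 8
  a_7 = 0·8 + 1·-6 + 1·-1 + -1·4 = -11
  a_8 = 0·-11 + 1·8 + 1·-6 + -1·-1 = 3
  a_9 = 0·3 + 1·-11 + 1·8 + -1·-6 = 3
  a_10 = 0·3 + 1·3 + 1·-11 + -1·8 = -16
  a_11 = 0·-16 + 1·3 + 1·3 + -1·-11 = 17
  a_12 = 0·17 + 1·-16 + 1·3 + -1·3 = -16
  a_13 = 0·-16 + 1·17 + 1·-16 + -1·3 = -2
  a_14 = 0·-2 + 1·-16 + 1·17 + -1·-16 = 17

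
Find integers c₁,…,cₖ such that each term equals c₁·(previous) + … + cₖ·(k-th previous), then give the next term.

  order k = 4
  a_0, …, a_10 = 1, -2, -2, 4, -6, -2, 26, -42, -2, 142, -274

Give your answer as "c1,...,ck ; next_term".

-1,-2,2,-2 ; 70

  a_4 = -1·4 + -2·-2 + 2·-2 + -2·1 = -6
  a_5 = -1·-6 + -2·4 + 2·-2 + -2·-2 = -2
  a_6 = -1·-2 + -2·-6 + 2·4 + -2·-2 = 26
  a_7 = -1·26 + -2·-2 + 2·-6 + -2·4 = -42
  a_8 = -1·-42 + -2·26 + 2·-2 + -2·-6 = -2
  a_9 = -1·-2 + -2·-42 + 2·26 + -2·-2 = 142
  a_10 = -1·142 + -2·-2 + 2·-42 + -2·26 = -274
  a_11 = -1·-274 + -2·142 + 2·-2 + -2·-42 = 70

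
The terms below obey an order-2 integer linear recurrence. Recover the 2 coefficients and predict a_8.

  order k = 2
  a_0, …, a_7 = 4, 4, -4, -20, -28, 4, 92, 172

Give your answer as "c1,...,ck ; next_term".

2,-3 ; 68

  a_2 = 2·4 + -3·4 = -4
  a_3 = 2·-4 + -3·4 = -20
  a_4 = 2·-20 + -3·-4 = -28
  a_5 = 2·-28 + -3·-20 = 4
  a_6 = 2·4 + -3·-28 = 92
  a_7 = 2·92 + -3·4 = 172
  a_8 = 2·172 + -3·92 = 68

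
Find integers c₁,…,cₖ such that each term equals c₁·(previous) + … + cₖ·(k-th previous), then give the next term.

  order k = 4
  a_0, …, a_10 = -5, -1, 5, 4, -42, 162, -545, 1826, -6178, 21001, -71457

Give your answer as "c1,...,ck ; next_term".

  a_4 = -4·4 + -2·5 + 1·-1 + 3·-5 = -42
  a_5 = -4·-42 + -2·4 + 1·5 + 3·-1 = 162
  a_6 = -4·162 + -2·-42 + 1·4 + 3·5 = -545
  a_7 = -4·-545 + -2·162 + 1·-42 + 3·4 = 1826
  a_8 = -4·1826 + -2·-545 + 1·162 + 3·-42 = -6178
  a_9 = -4·-6178 + -2·1826 + 1·-545 + 3·162 = 21001
  a_10 = -4·21001 + -2·-6178 + 1·1826 + 3·-545 = -71457
  a_11 = -4·-71457 + -2·21001 + 1·-6178 + 3·1826 = 243126

-4,-2,1,3 ; 243126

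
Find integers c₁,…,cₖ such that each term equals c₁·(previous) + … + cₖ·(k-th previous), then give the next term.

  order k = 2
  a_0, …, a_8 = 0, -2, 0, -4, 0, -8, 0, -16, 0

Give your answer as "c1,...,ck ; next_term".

0,2 ; -32

  a_2 = 0·-2 + 2·0 = 0
  a_3 = 0·0 + 2·-2 = -4
  a_4 = 0·-4 + 2·0 = 0
  a_5 = 0·0 + 2·-4 = -8
  a_6 = 0·-8 + 2·0 = 0
  a_7 = 0·0 + 2·-8 = -16
  a_8 = 0·-16 + 2·0 = 0
  a_9 = 0·0 + 2·-16 = -32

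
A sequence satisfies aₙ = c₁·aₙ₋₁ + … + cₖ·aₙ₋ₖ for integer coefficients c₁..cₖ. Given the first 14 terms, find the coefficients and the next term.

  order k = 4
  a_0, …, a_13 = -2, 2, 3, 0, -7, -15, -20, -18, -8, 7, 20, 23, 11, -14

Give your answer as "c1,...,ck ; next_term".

2,-1,-1,1 ; -42

  a_4 = 2·0 + -1·3 + -1·2 + 1·-2 = -7
  a_5 = 2·-7 + -1·0 + -1·3 + 1·2 = -15
  a_6 = 2·-15 + -1·-7 + -1·0 + 1·3 = -20
  a_7 = 2·-20 + -1·-15 + -1·-7 + 1·0 = -18
  a_8 = 2·-18 + -1·-20 + -1·-15 + 1·-7 = -8
  a_9 = 2·-8 + -1·-18 + -1·-20 + 1·-15 = 7
  a_10 = 2·7 + -1·-8 + -1·-18 + 1·-20 = 20
  a_11 = 2·20 + -1·7 + -1·-8 + 1·-18 = 23
  a_12 = 2·23 + -1·20 + -1·7 + 1·-8 = 11
  a_13 = 2·11 + -1·23 + -1·20 + 1·7 = -14
  a_14 = 2·-14 + -1·11 + -1·23 + 1·20 = -42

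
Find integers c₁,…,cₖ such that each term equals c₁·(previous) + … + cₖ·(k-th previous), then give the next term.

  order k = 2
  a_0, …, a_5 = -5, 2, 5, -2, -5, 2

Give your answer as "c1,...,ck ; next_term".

  a_2 = 0·2 + -1·-5 = 5
  a_3 = 0·5 + -1·2 = -2
  a_4 = 0·-2 + -1·5 = -5
  a_5 = 0·-5 + -1·-2 = 2
  a_6 = 0·2 + -1·-5 = 5

0,-1 ; 5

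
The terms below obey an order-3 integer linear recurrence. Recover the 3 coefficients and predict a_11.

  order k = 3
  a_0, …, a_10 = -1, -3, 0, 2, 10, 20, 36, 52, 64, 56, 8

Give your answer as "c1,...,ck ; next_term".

2,0,-2 ; -112

  a_3 = 2·0 + 0·-3 + -2·-1 = 2
  a_4 = 2·2 + 0·0 + -2·-3 = 10
  a_5 = 2·10 + 0·2 + -2·0 = 20
  a_6 = 2·20 + 0·10 + -2·2 = 36
  a_7 = 2·36 + 0·20 + -2·10 = 52
  a_8 = 2·52 + 0·36 + -2·20 = 64
  a_9 = 2·64 + 0·52 + -2·36 = 56
  a_10 = 2·56 + 0·64 + -2·52 = 8
  a_11 = 2·8 + 0·56 + -2·64 = -112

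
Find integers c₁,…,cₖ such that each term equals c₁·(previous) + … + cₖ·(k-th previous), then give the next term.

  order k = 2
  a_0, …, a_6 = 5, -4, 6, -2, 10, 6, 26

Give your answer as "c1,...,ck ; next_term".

  a_2 = 1·-4 + 2·5 = 6
  a_3 = 1·6 + 2·-4 = -2
  a_4 = 1·-2 + 2·6 = 10
  a_5 = 1·10 + 2·-2 = 6
  a_6 = 1·6 + 2·10 = 26
  a_7 = 1·26 + 2·6 = 38

1,2 ; 38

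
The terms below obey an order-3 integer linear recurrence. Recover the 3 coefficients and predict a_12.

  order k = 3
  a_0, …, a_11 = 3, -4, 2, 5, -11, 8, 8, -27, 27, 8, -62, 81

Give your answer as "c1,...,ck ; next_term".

  a_3 = -1·2 + -1·-4 + 1·3 = 5
  a_4 = -1·5 + -1·2 + 1·-4 = -11
  a_5 = -1·-11 + -1·5 + 1·2 = 8
  a_6 = -1·8 + -1·-11 + 1·5 = 8
  a_7 = -1·8 + -1·8 + 1·-11 = -27
  a_8 = -1·-27 + -1·8 + 1·8 = 27
  a_9 = -1·27 + -1·-27 + 1·8 = 8
  a_10 = -1·8 + -1·27 + 1·-27 = -62
  a_11 = -1·-62 + -1·8 + 1·27 = 81
  a_12 = -1·81 + -1·-62 + 1·8 = -11

-1,-1,1 ; -11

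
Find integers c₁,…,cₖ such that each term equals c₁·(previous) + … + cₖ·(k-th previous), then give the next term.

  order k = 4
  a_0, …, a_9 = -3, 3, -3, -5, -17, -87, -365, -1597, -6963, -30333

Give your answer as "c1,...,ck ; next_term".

  a_4 = 4·-5 + 2·-3 + -1·3 + -4·-3 = -17
  a_5 = 4·-17 + 2·-5 + -1·-3 + -4·3 = -87
  a_6 = 4·-87 + 2·-17 + -1·-5 + -4·-3 = -365
  a_7 = 4·-365 + 2·-87 + -1·-17 + -4·-5 = -1597
  a_8 = 4·-1597 + 2·-365 + -1·-87 + -4·-17 = -6963
  a_9 = 4·-6963 + 2·-1597 + -1·-365 + -4·-87 = -30333
  a_10 = 4·-30333 + 2·-6963 + -1·-1597 + -4·-365 = -132201

4,2,-1,-4 ; -132201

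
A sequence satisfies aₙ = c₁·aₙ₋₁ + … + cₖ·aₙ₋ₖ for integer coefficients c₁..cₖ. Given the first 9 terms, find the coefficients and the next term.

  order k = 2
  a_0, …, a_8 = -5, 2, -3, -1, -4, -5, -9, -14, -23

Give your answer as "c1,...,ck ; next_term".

1,1 ; -37

  a_2 = 1·2 + 1·-5 = -3
  a_3 = 1·-3 + 1·2 = -1
  a_4 = 1·-1 + 1·-3 = -4
  a_5 = 1·-4 + 1·-1 = -5
  a_6 = 1·-5 + 1·-4 = -9
  a_7 = 1·-9 + 1·-5 = -14
  a_8 = 1·-14 + 1·-9 = -23
  a_9 = 1·-23 + 1·-14 = -37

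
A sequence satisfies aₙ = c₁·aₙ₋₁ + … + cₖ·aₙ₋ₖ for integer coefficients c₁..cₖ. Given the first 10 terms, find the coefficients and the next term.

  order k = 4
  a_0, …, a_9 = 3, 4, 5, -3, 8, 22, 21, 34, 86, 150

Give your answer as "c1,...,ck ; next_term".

1,0,2,1 ; 239

  a_4 = 1·-3 + 0·5 + 2·4 + 1·3 = 8
  a_5 = 1·8 + 0·-3 + 2·5 + 1·4 = 22
  a_6 = 1·22 + 0·8 + 2·-3 + 1·5 = 21
  a_7 = 1·21 + 0·22 + 2·8 + 1·-3 = 34
  a_8 = 1·34 + 0·21 + 2·22 + 1·8 = 86
  a_9 = 1·86 + 0·34 + 2·21 + 1·22 = 150
  a_10 = 1·150 + 0·86 + 2·34 + 1·21 = 239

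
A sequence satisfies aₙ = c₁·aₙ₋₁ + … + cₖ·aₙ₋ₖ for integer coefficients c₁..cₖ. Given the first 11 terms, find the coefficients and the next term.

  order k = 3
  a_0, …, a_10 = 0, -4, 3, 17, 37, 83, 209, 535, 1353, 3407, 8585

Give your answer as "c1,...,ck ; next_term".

3,-2,2 ; 21647

  a_3 = 3·3 + -2·-4 + 2·0 = 17
  a_4 = 3·17 + -2·3 + 2·-4 = 37
  a_5 = 3·37 + -2·17 + 2·3 = 83
  a_6 = 3·83 + -2·37 + 2·17 = 209
  a_7 = 3·209 + -2·83 + 2·37 = 535
  a_8 = 3·535 + -2·209 + 2·83 = 1353
  a_9 = 3·1353 + -2·535 + 2·209 = 3407
  a_10 = 3·3407 + -2·1353 + 2·535 = 8585
  a_11 = 3·8585 + -2·3407 + 2·1353 = 21647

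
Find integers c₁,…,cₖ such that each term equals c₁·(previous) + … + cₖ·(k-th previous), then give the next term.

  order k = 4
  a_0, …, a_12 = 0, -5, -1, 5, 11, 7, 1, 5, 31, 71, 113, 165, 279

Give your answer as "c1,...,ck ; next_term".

2,-1,0,2 ; 535

  a_4 = 2·5 + -1·-1 + 0·-5 + 2·0 = 11
  a_5 = 2·11 + -1·5 + 0·-1 + 2·-5 = 7
  a_6 = 2·7 + -1·11 + 0·5 + 2·-1 = 1
  a_7 = 2·1 + -1·7 + 0·11 + 2·5 = 5
  a_8 = 2·5 + -1·1 + 0·7 + 2·11 = 31
  a_9 = 2·31 + -1·5 + 0·1 + 2·7 = 71
  a_10 = 2·71 + -1·31 + 0·5 + 2·1 = 113
  a_11 = 2·113 + -1·71 + 0·31 + 2·5 = 165
  a_12 = 2·165 + -1·113 + 0·71 + 2·31 = 279
  a_13 = 2·279 + -1·165 + 0·113 + 2·71 = 535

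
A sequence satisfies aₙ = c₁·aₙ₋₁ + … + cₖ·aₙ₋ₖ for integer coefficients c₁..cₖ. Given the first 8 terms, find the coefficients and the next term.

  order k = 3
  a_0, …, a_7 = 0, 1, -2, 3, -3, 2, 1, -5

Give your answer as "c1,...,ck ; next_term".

-1,1,2 ; 10

  a_3 = -1·-2 + 1·1 + 2·0 = 3
  a_4 = -1·3 + 1·-2 + 2·1 = -3
  a_5 = -1·-3 + 1·3 + 2·-2 = 2
  a_6 = -1·2 + 1·-3 + 2·3 = 1
  a_7 = -1·1 + 1·2 + 2·-3 = -5
  a_8 = -1·-5 + 1·1 + 2·2 = 10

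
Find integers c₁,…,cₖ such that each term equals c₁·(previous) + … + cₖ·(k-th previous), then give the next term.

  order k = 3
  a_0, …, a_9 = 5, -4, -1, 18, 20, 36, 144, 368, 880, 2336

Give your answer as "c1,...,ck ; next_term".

  a_3 = 2·-1 + 0·-4 + 4·5 = 18
  a_4 = 2·18 + 0·-1 + 4·-4 = 20
  a_5 = 2·20 + 0·18 + 4·-1 = 36
  a_6 = 2·36 + 0·20 + 4·18 = 144
  a_7 = 2·144 + 0·36 + 4·20 = 368
  a_8 = 2·368 + 0·144 + 4·36 = 880
  a_9 = 2·880 + 0·368 + 4·144 = 2336
  a_10 = 2·2336 + 0·880 + 4·368 = 6144

2,0,4 ; 6144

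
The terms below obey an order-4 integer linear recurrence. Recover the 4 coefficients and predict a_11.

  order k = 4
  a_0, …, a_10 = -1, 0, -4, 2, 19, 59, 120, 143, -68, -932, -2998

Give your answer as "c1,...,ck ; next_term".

3,-3,-2,-1 ; -6205

  a_4 = 3·2 + -3·-4 + -2·0 + -1·-1 = 19
  a_5 = 3·19 + -3·2 + -2·-4 + -1·0 = 59
  a_6 = 3·59 + -3·19 + -2·2 + -1·-4 = 120
  a_7 = 3·120 + -3·59 + -2·19 + -1·2 = 143
  a_8 = 3·143 + -3·120 + -2·59 + -1·19 = -68
  a_9 = 3·-68 + -3·143 + -2·120 + -1·59 = -932
  a_10 = 3·-932 + -3·-68 + -2·143 + -1·120 = -2998
  a_11 = 3·-2998 + -3·-932 + -2·-68 + -1·143 = -6205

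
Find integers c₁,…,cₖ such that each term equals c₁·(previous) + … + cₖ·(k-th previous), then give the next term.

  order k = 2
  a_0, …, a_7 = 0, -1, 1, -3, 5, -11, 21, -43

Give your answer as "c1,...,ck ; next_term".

  a_2 = -1·-1 + 2·0 = 1
  a_3 = -1·1 + 2·-1 = -3
  a_4 = -1·-3 + 2·1 = 5
  a_5 = -1·5 + 2·-3 = -11
  a_6 = -1·-11 + 2·5 = 21
  a_7 = -1·21 + 2·-11 = -43
  a_8 = -1·-43 + 2·21 = 85

-1,2 ; 85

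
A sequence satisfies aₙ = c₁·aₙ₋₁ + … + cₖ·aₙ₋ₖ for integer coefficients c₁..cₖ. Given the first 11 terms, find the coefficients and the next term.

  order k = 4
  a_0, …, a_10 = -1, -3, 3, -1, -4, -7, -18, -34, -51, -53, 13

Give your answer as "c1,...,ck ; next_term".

3,-2,-1,-2 ; 264

  a_4 = 3·-1 + -2·3 + -1·-3 + -2·-1 = -4
  a_5 = 3·-4 + -2·-1 + -1·3 + -2·-3 = -7
  a_6 = 3·-7 + -2·-4 + -1·-1 + -2·3 = -18
  a_7 = 3·-18 + -2·-7 + -1·-4 + -2·-1 = -34
  a_8 = 3·-34 + -2·-18 + -1·-7 + -2·-4 = -51
  a_9 = 3·-51 + -2·-34 + -1·-18 + -2·-7 = -53
  a_10 = 3·-53 + -2·-51 + -1·-34 + -2·-18 = 13
  a_11 = 3·13 + -2·-53 + -1·-51 + -2·-34 = 264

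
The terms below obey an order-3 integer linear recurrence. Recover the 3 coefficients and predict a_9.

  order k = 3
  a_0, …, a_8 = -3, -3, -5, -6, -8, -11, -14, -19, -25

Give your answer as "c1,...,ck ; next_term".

0,1,1 ; -33

  a_3 = 0·-5 + 1·-3 + 1·-3 = -6
  a_4 = 0·-6 + 1·-5 + 1·-3 = -8
  a_5 = 0·-8 + 1·-6 + 1·-5 = -11
  a_6 = 0·-11 + 1·-8 + 1·-6 = -14
  a_7 = 0·-14 + 1·-11 + 1·-8 = -19
  a_8 = 0·-19 + 1·-14 + 1·-11 = -25
  a_9 = 0·-25 + 1·-19 + 1·-14 = -33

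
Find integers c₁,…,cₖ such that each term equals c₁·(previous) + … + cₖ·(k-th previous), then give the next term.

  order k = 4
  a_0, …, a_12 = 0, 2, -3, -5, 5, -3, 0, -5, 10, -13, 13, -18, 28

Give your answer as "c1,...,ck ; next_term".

  a_4 = -1·-5 + 0·-3 + 0·2 + 1·0 = 5
  a_5 = -1·5 + 0·-5 + 0·-3 + 1·2 = -3
  a_6 = -1·-3 + 0·5 + 0·-5 + 1·-3 = 0
  a_7 = -1·0 + 0·-3 + 0·5 + 1·-5 = -5
  a_8 = -1·-5 + 0·0 + 0·-3 + 1·5 = 10
  a_9 = -1·10 + 0·-5 + 0·0 + 1·-3 = -13
  a_10 = -1·-13 + 0·10 + 0·-5 + 1·0 = 13
  a_11 = -1·13 + 0·-13 + 0·10 + 1·-5 = -18
  a_12 = -1·-18 + 0·13 + 0·-13 + 1·10 = 28
  a_13 = -1·28 + 0·-18 + 0·13 + 1·-13 = -41

-1,0,0,1 ; -41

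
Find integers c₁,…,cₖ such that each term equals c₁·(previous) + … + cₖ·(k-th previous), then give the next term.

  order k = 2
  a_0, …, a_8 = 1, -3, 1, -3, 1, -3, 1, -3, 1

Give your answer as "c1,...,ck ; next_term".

  a_2 = 0·-3 + 1·1 = 1
  a_3 = 0·1 + 1·-3 = -3
  a_4 = 0·-3 + 1·1 = 1
  a_5 = 0·1 + 1·-3 = -3
  a_6 = 0·-3 + 1·1 = 1
  a_7 = 0·1 + 1·-3 = -3
  a_8 = 0·-3 + 1·1 = 1
  a_9 = 0·1 + 1·-3 = -3

0,1 ; -3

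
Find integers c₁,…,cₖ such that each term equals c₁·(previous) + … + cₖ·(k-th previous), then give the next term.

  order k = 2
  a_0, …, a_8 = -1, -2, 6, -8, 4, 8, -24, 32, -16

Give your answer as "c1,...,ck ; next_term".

-2,-2 ; -32

  a_2 = -2·-2 + -2·-1 = 6
  a_3 = -2·6 + -2·-2 = -8
  a_4 = -2·-8 + -2·6 = 4
  a_5 = -2·4 + -2·-8 = 8
  a_6 = -2·8 + -2·4 = -24
  a_7 = -2·-24 + -2·8 = 32
  a_8 = -2·32 + -2·-24 = -16
  a_9 = -2·-16 + -2·32 = -32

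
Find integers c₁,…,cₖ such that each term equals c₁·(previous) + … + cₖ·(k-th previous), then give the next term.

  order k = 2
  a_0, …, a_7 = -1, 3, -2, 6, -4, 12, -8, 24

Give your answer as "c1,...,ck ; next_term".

  a_2 = 0·3 + 2·-1 = -2
  a_3 = 0·-2 + 2·3 = 6
  a_4 = 0·6 + 2·-2 = -4
  a_5 = 0·-4 + 2·6 = 12
  a_6 = 0·12 + 2·-4 = -8
  a_7 = 0·-8 + 2·12 = 24
  a_8 = 0·24 + 2·-8 = -16

0,2 ; -16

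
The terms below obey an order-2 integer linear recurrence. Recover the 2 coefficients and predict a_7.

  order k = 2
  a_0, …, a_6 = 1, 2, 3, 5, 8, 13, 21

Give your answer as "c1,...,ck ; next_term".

  a_2 = 1·2 + 1·1 = 3
  a_3 = 1·3 + 1·2 = 5
  a_4 = 1·5 + 1·3 = 8
  a_5 = 1·8 + 1·5 = 13
  a_6 = 1·13 + 1·8 = 21
  a_7 = 1·21 + 1·13 = 34

1,1 ; 34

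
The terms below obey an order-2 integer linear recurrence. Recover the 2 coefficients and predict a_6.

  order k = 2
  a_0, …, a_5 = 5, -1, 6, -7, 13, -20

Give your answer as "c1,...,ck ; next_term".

-1,1 ; 33

  a_2 = -1·-1 + 1·5 = 6
  a_3 = -1·6 + 1·-1 = -7
  a_4 = -1·-7 + 1·6 = 13
  a_5 = -1·13 + 1·-7 = -20
  a_6 = -1·-20 + 1·13 = 33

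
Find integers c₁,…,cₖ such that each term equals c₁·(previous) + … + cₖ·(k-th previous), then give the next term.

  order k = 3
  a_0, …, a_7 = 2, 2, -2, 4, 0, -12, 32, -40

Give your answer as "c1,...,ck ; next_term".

  a_3 = -2·-2 + -2·2 + 2·2 = 4
  a_4 = -2·4 + -2·-2 + 2·2 = 0
  a_5 = -2·0 + -2·4 + 2·-2 = -12
  a_6 = -2·-12 + -2·0 + 2·4 = 32
  a_7 = -2·32 + -2·-12 + 2·0 = -40
  a_8 = -2·-40 + -2·32 + 2·-12 = -8

-2,-2,2 ; -8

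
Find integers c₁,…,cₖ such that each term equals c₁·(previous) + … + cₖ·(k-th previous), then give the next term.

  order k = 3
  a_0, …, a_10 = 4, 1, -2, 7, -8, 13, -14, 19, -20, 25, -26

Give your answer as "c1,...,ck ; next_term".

  a_3 = -1·-2 + 1·1 + 1·4 = 7
  a_4 = -1·7 + 1·-2 + 1·1 = -8
  a_5 = -1·-8 + 1·7 + 1·-2 = 13
  a_6 = -1·13 + 1·-8 + 1·7 = -14
  a_7 = -1·-14 + 1·13 + 1·-8 = 19
  a_8 = -1·19 + 1·-14 + 1·13 = -20
  a_9 = -1·-20 + 1·19 + 1·-14 = 25
  a_10 = -1·25 + 1·-20 + 1·19 = -26
  a_11 = -1·-26 + 1·25 + 1·-20 = 31

-1,1,1 ; 31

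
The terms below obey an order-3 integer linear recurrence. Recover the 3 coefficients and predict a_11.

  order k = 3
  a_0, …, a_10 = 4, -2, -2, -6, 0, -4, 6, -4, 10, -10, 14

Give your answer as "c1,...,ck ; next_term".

  a_3 = 0·-2 + 1·-2 + -1·4 = -6
  a_4 = 0·-6 + 1·-2 + -1·-2 = 0
  a_5 = 0·0 + 1·-6 + -1·-2 = -4
  a_6 = 0·-4 + 1·0 + -1·-6 = 6
  a_7 = 0·6 + 1·-4 + -1·0 = -4
  a_8 = 0·-4 + 1·6 + -1·-4 = 10
  a_9 = 0·10 + 1·-4 + -1·6 = -10
  a_10 = 0·-10 + 1·10 + -1·-4 = 14
  a_11 = 0·14 + 1·-10 + -1·10 = -20

0,1,-1 ; -20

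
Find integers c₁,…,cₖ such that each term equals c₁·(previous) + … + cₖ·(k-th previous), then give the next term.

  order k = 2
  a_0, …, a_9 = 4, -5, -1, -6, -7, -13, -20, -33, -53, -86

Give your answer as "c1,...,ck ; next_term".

  a_2 = 1·-5 + 1·4 = -1
  a_3 = 1·-1 + 1·-5 = -6
  a_4 = 1·-6 + 1·-1 = -7
  a_5 = 1·-7 + 1·-6 = -13
  a_6 = 1·-13 + 1·-7 = -20
  a_7 = 1·-20 + 1·-13 = -33
  a_8 = 1·-33 + 1·-20 = -53
  a_9 = 1·-53 + 1·-33 = -86
  a_10 = 1·-86 + 1·-53 = -139

1,1 ; -139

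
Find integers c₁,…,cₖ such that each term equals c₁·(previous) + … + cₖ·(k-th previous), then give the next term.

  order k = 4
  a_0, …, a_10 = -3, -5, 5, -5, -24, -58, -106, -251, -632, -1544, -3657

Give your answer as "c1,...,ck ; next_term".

  a_4 = 2·-5 + 0·5 + 1·-5 + 3·-3 = -24
  a_5 = 2·-24 + 0·-5 + 1·5 + 3·-5 = -58
  a_6 = 2·-58 + 0·-24 + 1·-5 + 3·5 = -106
  a_7 = 2·-106 + 0·-58 + 1·-24 + 3·-5 = -251
  a_8 = 2·-251 + 0·-106 + 1·-58 + 3·-24 = -632
  a_9 = 2·-632 + 0·-251 + 1·-106 + 3·-58 = -1544
  a_10 = 2·-1544 + 0·-632 + 1·-251 + 3·-106 = -3657
  a_11 = 2·-3657 + 0·-1544 + 1·-632 + 3·-251 = -8699

2,0,1,3 ; -8699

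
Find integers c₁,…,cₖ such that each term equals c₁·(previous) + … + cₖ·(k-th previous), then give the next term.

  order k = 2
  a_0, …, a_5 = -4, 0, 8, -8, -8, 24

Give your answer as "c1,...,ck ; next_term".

  a_2 = -1·0 + -2·-4 = 8
  a_3 = -1·8 + -2·0 = -8
  a_4 = -1·-8 + -2·8 = -8
  a_5 = -1·-8 + -2·-8 = 24
  a_6 = -1·24 + -2·-8 = -8

-1,-2 ; -8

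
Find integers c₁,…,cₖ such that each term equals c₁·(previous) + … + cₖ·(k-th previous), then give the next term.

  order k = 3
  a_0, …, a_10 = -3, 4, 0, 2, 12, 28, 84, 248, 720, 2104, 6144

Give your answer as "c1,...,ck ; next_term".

  a_3 = 2·0 + 2·4 + 2·-3 = 2
  a_4 = 2·2 + 2·0 + 2·4 = 12
  a_5 = 2·12 + 2·2 + 2·0 = 28
  a_6 = 2·28 + 2·12 + 2·2 = 84
  a_7 = 2·84 + 2·28 + 2·12 = 248
  a_8 = 2·248 + 2·84 + 2·28 = 720
  a_9 = 2·720 + 2·248 + 2·84 = 2104
  a_10 = 2·2104 + 2·720 + 2·248 = 6144
  a_11 = 2·6144 + 2·2104 + 2·720 = 17936

2,2,2 ; 17936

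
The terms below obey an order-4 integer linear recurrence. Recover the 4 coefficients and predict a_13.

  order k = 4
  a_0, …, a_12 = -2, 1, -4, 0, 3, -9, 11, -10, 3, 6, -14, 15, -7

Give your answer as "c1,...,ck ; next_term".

-2,-1,1,1 ; -9

  a_4 = -2·0 + -1·-4 + 1·1 + 1·-2 = 3
  a_5 = -2·3 + -1·0 + 1·-4 + 1·1 = -9
  a_6 = -2·-9 + -1·3 + 1·0 + 1·-4 = 11
  a_7 = -2·11 + -1·-9 + 1·3 + 1·0 = -10
  a_8 = -2·-10 + -1·11 + 1·-9 + 1·3 = 3
  a_9 = -2·3 + -1·-10 + 1·11 + 1·-9 = 6
  a_10 = -2·6 + -1·3 + 1·-10 + 1·11 = -14
  a_11 = -2·-14 + -1·6 + 1·3 + 1·-10 = 15
  a_12 = -2·15 + -1·-14 + 1·6 + 1·3 = -7
  a_13 = -2·-7 + -1·15 + 1·-14 + 1·6 = -9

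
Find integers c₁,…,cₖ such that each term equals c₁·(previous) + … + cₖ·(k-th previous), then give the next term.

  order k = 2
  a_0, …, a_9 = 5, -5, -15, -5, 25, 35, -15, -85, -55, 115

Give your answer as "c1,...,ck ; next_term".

  a_2 = 1·-5 + -2·5 = -15
  a_3 = 1·-15 + -2·-5 = -5
  a_4 = 1·-5 + -2·-15 = 25
  a_5 = 1·25 + -2·-5 = 35
  a_6 = 1·35 + -2·25 = -15
  a_7 = 1·-15 + -2·35 = -85
  a_8 = 1·-85 + -2·-15 = -55
  a_9 = 1·-55 + -2·-85 = 115
  a_10 = 1·115 + -2·-55 = 225

1,-2 ; 225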